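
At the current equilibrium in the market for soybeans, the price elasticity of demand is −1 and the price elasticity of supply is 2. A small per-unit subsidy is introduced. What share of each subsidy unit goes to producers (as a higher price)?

Producer share = 1/3

For a small subsidy around the equilibrium, the benefit split depends on the relative slopes, which at a point are proportional to the elasticities.
Buyer share = εs/(εs + |εd|) = 2/(2 + 1) = 2/3; seller share = |εd|/(εs + |εd|) = 1/3.
So producers capture 1/3 of the subsidy.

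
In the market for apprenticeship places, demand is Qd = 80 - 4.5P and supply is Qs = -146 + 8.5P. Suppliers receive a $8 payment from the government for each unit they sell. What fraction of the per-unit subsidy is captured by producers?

Pre-subsidy: 80 - 4.5P = -146 + 8.5P gives P* = 226/13, Q* = 23/13.
With the subsidy, sellers receive Ps = Pb + 8 for each unit, where Pb is the price buyers pay.
Supply in terms of Pb becomes Qs = -146 + 8.5(Pb + 8) = -78 + 8.5Pb. Setting this equal to demand: 80 - 4.5Pb = -78 + 8.5Pb, so Pb = 158/13.
Sellers receive Ps = 158/13 + 8 = 262/13; Q' = 80 − 4.5·(158/13) = 329/13.
Buyers' price falls by P* − Pb = 226/13 − 158/13 = 68/13; sellers' price rises by Ps − P* = 262/13 − 226/13 = 36/13.
So producers capture (36/13)/8 = 9/26 of each unit of subsidy.

Producer share = 9/26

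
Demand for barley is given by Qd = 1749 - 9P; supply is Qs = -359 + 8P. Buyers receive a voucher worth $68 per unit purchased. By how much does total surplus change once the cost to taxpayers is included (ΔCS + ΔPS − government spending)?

Pre-subsidy: 1749 - 9P = -359 + 8P gives P* = 124, Q* = 633.
With the rebate, buyers effectively pay Pb = Ps − 68, where Ps is the price sellers receive.
Demand in terms of Ps becomes Qd = 1749 − 9(Ps − 68) = 2361 - 9Ps. Setting this equal to supply: 2361 - 9Ps = -359 + 8Ps, so Ps = 160.
Buyers pay Pb = 160 − 68 = 92; Q' = -359 + 8·160 = 921.
ΔCS = ½(633 + 921)(124 − 92) = 24864; ΔPS = ½(633 + 921)(160 − 124) = 27972.
Government spending = 68 × 921 = 62628.
Net change = 24864 + 27972 − 62628 = -9792. The loss equals the DWL triangle ½·68·288.

Net change in total surplus = -$9792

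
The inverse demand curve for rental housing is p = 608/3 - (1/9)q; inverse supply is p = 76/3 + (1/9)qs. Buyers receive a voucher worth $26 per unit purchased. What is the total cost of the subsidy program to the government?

Government cost = $23790

Pre-subsidy: 608/3 - (1/9)q = 76/3 + (1/9)q gives q* = 798 and p* = 114.
With the rebate, buyers effectively pay pb = ps − 26, where ps is the price sellers receive.
On the curves, pb = 608/3 - (1/9)q and ps = 76/3 + (1/9)q; the wedge ps − pb = 26 gives 76/3 + (1/9)q − (608/3 - (1/9)q) = 26, so q' = 915.
Then pb = 608/3 − (1/9)·915 = 101 and ps = 76/3 + (1/9)·915 = 127.
Government outlay = subsidy × quantity = 26 × 915 = 23790.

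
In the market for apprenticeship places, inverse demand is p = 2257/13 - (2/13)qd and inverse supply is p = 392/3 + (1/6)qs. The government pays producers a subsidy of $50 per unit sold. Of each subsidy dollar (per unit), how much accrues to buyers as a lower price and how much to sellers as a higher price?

Buyers gain $24 per unit; sellers gain $26 per unit

Pre-subsidy: 2257/13 - (2/13)q = 392/3 + (1/6)q gives q* = 134 and p* = 153.
With the subsidy, sellers receive ps = pb + 50 for each unit, where pb is the price buyers pay.
On the curves, pb = 2257/13 - (2/13)q and ps = 392/3 + (1/6)q; the wedge ps − pb = 50 gives 392/3 + (1/6)q − (2257/13 - (2/13)q) = 50, so q' = 290.
Then pb = 2257/13 − (2/13)·290 = 129 and ps = 392/3 + (1/6)·290 = 179.
Buyers' price falls by p* − pb = 153 − 129 = 24; sellers' price rises by ps − p* = 179 − 153 = 26.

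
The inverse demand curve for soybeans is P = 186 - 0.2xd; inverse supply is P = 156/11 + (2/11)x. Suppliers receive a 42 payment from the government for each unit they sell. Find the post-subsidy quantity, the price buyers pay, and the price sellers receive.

Pre-subsidy: 186 - 0.2x = 156/11 + (2/11)x gives x* = 450 and P* = 96.
With the subsidy, sellers receive Ps = Pb + 42 for each unit, where Pb is the price buyers pay.
On the curves, Pb = 186 - 0.2x and Ps = 156/11 + (2/11)x; the wedge Ps − Pb = 42 gives 156/11 + (2/11)x − (186 - 0.2x) = 42, so x' = 560.
Then Pb = 186 − 0.2·560 = 74 and Ps = 156/11 + (2/11)·560 = 116.

x' = 560; buyers pay 74; sellers receive 116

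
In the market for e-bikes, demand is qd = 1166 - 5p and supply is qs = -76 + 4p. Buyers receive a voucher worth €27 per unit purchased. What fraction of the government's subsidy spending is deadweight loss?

DWL / government spending = 15/268

Pre-subsidy: 1166 - 5p = -76 + 4p gives p* = 138, q* = 476.
With the rebate, buyers effectively pay pb = ps − 27, where ps is the price sellers receive.
Demand in terms of ps becomes qd = 1166 − 5(ps − 27) = 1301 - 5ps. Setting this equal to supply: 1301 - 5ps = -76 + 4ps, so ps = 153.
Buyers pay pb = 153 − 27 = 126; q' = -76 + 4·153 = 536.
ΔCS = ½(476 + 536)(138 − 126) = 6072; ΔPS = ½(476 + 536)(153 − 138) = 7590.
Government spending = 27 × 536 = 14472.
DWL = ½ × 27 × (536 − 476) = 810; fraction = 810 / 14472 = 15/268.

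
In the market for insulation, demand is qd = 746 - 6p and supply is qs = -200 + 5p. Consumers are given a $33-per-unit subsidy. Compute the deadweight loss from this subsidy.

Deadweight loss = $1485

Pre-subsidy: 746 - 6p = -200 + 5p gives p* = 86, q* = 230.
With the rebate, buyers effectively pay pb = ps − 33, where ps is the price sellers receive.
Demand in terms of ps becomes qd = 746 − 6(ps − 33) = 944 - 6ps. Setting this equal to supply: 944 - 6ps = -200 + 5ps, so ps = 104.
Buyers pay pb = 104 − 33 = 71; q' = -200 + 5·104 = 320.
The subsidy expands output by 320 − 230 = 90 past the efficient level; on those units the gap between marginal cost and willingness to pay runs from 0 up to 33.
DWL = ½ × 33 × 90 = 1485.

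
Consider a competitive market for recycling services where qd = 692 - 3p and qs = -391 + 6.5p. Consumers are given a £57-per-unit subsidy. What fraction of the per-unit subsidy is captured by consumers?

Consumer share = 13/19

Pre-subsidy: 692 - 3p = -391 + 6.5p gives p* = 114, q* = 350.
With the rebate, buyers effectively pay pb = ps − 57, where ps is the price sellers receive.
Demand in terms of ps becomes qd = 692 − 3(ps − 57) = 863 - 3ps. Setting this equal to supply: 863 - 3ps = -391 + 6.5ps, so ps = 132.
Buyers pay pb = 132 − 57 = 75; q' = -391 + 6.5·132 = 467.
Buyers' price falls by p* − pb = 114 − 75 = 39; sellers' price rises by ps − p* = 132 − 114 = 18.
So consumers capture 39/57 = 13/19 of each unit of subsidy.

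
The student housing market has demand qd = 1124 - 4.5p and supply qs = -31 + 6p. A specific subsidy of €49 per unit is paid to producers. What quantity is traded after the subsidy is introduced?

q' = 755

Pre-subsidy: 1124 - 4.5p = -31 + 6p gives p* = 110, q* = 629.
With the subsidy, sellers receive ps = pb + 49 for each unit, where pb is the price buyers pay.
Supply in terms of pb becomes qs = -31 + 6(pb + 49) = 263 + 6pb. Setting this equal to demand: 1124 - 4.5pb = 263 + 6pb, so pb = 82.
Sellers receive ps = 82 + 49 = 131; q' = 1124 − 4.5·82 = 755.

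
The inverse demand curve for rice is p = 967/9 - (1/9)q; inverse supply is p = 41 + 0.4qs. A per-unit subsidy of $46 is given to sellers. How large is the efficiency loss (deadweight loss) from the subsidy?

Pre-subsidy: 967/9 - (1/9)q = 41 + 0.4q gives q* = 130 and p* = 93.
With the subsidy, sellers receive ps = pb + 46 for each unit, where pb is the price buyers pay.
On the curves, pb = 967/9 - (1/9)q and ps = 41 + 0.4q; the wedge ps − pb = 46 gives 41 + 0.4q − (967/9 - (1/9)q) = 46, so q' = 220.
Then pb = 967/9 − (1/9)·220 = 83 and ps = 41 + 0.4·220 = 129.
The subsidy expands output by 220 − 130 = 90 past the efficient level; on those units the gap between marginal cost and willingness to pay runs from 0 up to 46.
DWL = ½ × 46 × 90 = 2070.

Deadweight loss = $2070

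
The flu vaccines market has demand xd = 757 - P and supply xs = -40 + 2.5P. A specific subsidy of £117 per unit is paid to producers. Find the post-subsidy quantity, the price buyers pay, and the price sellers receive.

x' = 4290/7; buyers pay 1009/7; sellers receive 1828/7

Pre-subsidy: 757 - P = -40 + 2.5P gives P* = 1594/7, x* = 3705/7.
With the subsidy, sellers receive Ps = Pb + 117 for each unit, where Pb is the price buyers pay.
Supply in terms of Pb becomes xs = -40 + 2.5(Pb + 117) = 252.5 + 2.5Pb. Setting this equal to demand: 757 - Pb = 252.5 + 2.5Pb, so Pb = 1009/7.
Sellers receive Ps = 1009/7 + 117 = 1828/7; x' = 757 − 1·(1009/7) = 4290/7.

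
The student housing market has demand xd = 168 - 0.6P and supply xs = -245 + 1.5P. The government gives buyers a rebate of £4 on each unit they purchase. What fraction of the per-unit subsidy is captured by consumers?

Pre-subsidy: 168 - 0.6P = -245 + 1.5P gives P* = 590/3, x* = 50.
With the rebate, buyers effectively pay Pb = Ps − 4, where Ps is the price sellers receive.
Demand in terms of Ps becomes xd = 168 − 0.6(Ps − 4) = 170.4 - 0.6Ps. Setting this equal to supply: 170.4 - 0.6Ps = -245 + 1.5Ps, so Ps = 4154/21.
Buyers pay Pb = 4154/21 − 4 = 4070/21; x' = -245 + 1.5·(4154/21) = 362/7.
Buyers' price falls by P* − Pb = 590/3 − 4070/21 = 20/7; sellers' price rises by Ps − P* = 4154/21 − 590/3 = 8/7.
So consumers capture (20/7)/4 = 5/7 of each unit of subsidy.

Consumer share = 5/7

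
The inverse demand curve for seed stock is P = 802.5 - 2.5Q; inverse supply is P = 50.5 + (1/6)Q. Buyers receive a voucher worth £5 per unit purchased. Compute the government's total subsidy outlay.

Pre-subsidy: 802.5 - 2.5Q = 50.5 + (1/6)Q gives Q* = 282 and P* = 97.5.
With the rebate, buyers effectively pay Pb = Ps − 5, where Ps is the price sellers receive.
On the curves, Pb = 802.5 - 2.5Q and Ps = 50.5 + (1/6)Q; the wedge Ps − Pb = 5 gives 50.5 + (1/6)Q − (802.5 - 2.5Q) = 5, so Q' = 283.875.
Then Pb = 802.5 − 2.5·283.875 = 92.8125 and Ps = 50.5 + (1/6)·283.875 = 97.8125.
Government outlay = subsidy × quantity = 5 × 283.875 = 1419.375.

Government cost = £1419.375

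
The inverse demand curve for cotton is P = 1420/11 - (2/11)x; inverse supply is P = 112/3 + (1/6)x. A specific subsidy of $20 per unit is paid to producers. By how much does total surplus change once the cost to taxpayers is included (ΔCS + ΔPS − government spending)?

Net change in total surplus = -13200/23

Pre-subsidy: 1420/11 - (2/11)x = 112/3 + (1/6)x gives x* = 6056/23 and P* = 1868/23.
With the subsidy, sellers receive Ps = Pb + 20 for each unit, where Pb is the price buyers pay.
On the curves, Pb = 1420/11 - (2/11)x and Ps = 112/3 + (1/6)x; the wedge Ps − Pb = 20 gives 112/3 + (1/6)x − (1420/11 - (2/11)x) = 20, so x' = 7376/23.
Then Pb = 1420/11 − (2/11)·(7376/23) = 1628/23 and Ps = 112/3 + (1/6)·(7376/23) = 2088/23.
ΔCS = ½(6056/23 + 7376/23)(1868/23 − 1628/23) = 70080/23; ΔPS = ½(6056/23 + 7376/23)(2088/23 − 1868/23) = 64240/23.
Government spending = 20 × 7376/23 = 147520/23.
Net change = 70080/23 + 64240/23 − 147520/23 = -13200/23. The loss equals the DWL triangle ½·20·1320/23.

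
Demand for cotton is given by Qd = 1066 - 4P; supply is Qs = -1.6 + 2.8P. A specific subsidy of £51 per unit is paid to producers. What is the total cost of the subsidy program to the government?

Pre-subsidy: 1066 - 4P = -1.6 + 2.8P gives P* = 157, Q* = 438.
With the subsidy, sellers receive Ps = Pb + 51 for each unit, where Pb is the price buyers pay.
Supply in terms of Pb becomes Qs = -1.6 + 2.8(Pb + 51) = 141.2 + 2.8Pb. Setting this equal to demand: 1066 - 4Pb = 141.2 + 2.8Pb, so Pb = 136.
Sellers receive Ps = 136 + 51 = 187; Q' = 1066 − 4·136 = 522.
Government outlay = subsidy × quantity = 51 × 522 = 26622.

Government cost = £26622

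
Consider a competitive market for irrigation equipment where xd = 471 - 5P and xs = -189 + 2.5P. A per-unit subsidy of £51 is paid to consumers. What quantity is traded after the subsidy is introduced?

Pre-subsidy: 471 - 5P = -189 + 2.5P gives P* = 88, x* = 31.
With the rebate, buyers effectively pay Pb = Ps − 51, where Ps is the price sellers receive.
Demand in terms of Ps becomes xd = 471 − 5(Ps − 51) = 726 - 5Ps. Setting this equal to supply: 726 - 5Ps = -189 + 2.5Ps, so Ps = 122.
Buyers pay Pb = 122 − 51 = 71; x' = -189 + 2.5·122 = 116.

x' = 116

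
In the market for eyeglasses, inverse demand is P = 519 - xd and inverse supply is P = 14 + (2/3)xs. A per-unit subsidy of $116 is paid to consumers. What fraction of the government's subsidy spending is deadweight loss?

Pre-subsidy: 519 - x = 14 + (2/3)x gives x* = 303 and P* = 216.
With the rebate, buyers effectively pay Pb = Ps − 116, where Ps is the price sellers receive.
On the curves, Pb = 519 - x and Ps = 14 + (2/3)x; the wedge Ps − Pb = 116 gives 14 + (2/3)x − (519 - x) = 116, so x' = 372.6.
Then Pb = 519 − 1·372.6 = 146.4 and Ps = 14 + (2/3)·372.6 = 262.4.
ΔCS = ½(303 + 372.6)(216 − 146.4) = 23510.88; ΔPS = ½(303 + 372.6)(262.4 − 216) = 15673.92.
Government spending = 116 × 372.6 = 43221.6.
DWL = ½ × 116 × (372.6 − 303) = 4036.8; fraction = 4036.8 / 43221.6 = 58/621.

DWL / government spending = 58/621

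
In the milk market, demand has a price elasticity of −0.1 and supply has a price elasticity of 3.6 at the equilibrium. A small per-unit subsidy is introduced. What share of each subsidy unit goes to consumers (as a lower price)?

Consumer share = 36/37

For a small subsidy around the equilibrium, the benefit split depends on the relative slopes, which at a point are proportional to the elasticities.
Buyer share = εs/(εs + |εd|) = 3.6/(3.6 + 0.1) = 36/37; seller share = |εd|/(εs + |εd|) = 1/37.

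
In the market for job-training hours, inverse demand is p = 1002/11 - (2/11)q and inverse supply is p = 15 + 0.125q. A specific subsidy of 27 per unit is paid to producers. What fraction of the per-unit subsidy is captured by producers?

Producer share = 11/27

Pre-subsidy: 1002/11 - (2/11)q = 15 + 0.125q gives q* = 248 and p* = 46.
With the subsidy, sellers receive ps = pb + 27 for each unit, where pb is the price buyers pay.
On the curves, pb = 1002/11 - (2/11)q and ps = 15 + 0.125q; the wedge ps − pb = 27 gives 15 + 0.125q − (1002/11 - (2/11)q) = 27, so q' = 336.
Then pb = 1002/11 − (2/11)·336 = 30 and ps = 15 + 0.125·336 = 57.
Buyers' price falls by p* − pb = 46 − 30 = 16; sellers' price rises by ps − p* = 57 − 46 = 11.
So producers capture 11/27 = 11/27 of each unit of subsidy.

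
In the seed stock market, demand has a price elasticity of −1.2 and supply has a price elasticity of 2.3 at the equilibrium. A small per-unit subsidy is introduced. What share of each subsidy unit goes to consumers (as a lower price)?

For a small subsidy around the equilibrium, the benefit split depends on the relative slopes, which at a point are proportional to the elasticities.
Buyer share = εs/(εs + |εd|) = 2.3/(2.3 + 1.2) = 23/35; seller share = |εd|/(εs + |εd|) = 12/35.

Consumer share = 23/35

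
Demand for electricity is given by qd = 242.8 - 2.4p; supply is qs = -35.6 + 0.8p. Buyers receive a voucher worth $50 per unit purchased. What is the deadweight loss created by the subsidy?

Pre-subsidy: 242.8 - 2.4p = -35.6 + 0.8p gives p* = 87, q* = 34.
With the rebate, buyers effectively pay pb = ps − 50, where ps is the price sellers receive.
Demand in terms of ps becomes qd = 242.8 − 2.4(ps − 50) = 362.8 - 2.4ps. Setting this equal to supply: 362.8 - 2.4ps = -35.6 + 0.8ps, so ps = 124.5.
Buyers pay pb = 124.5 − 50 = 74.5; q' = -35.6 + 0.8·124.5 = 64.
The subsidy expands output by 64 − 34 = 30 past the efficient level; on those units the gap between marginal cost and willingness to pay runs from 0 up to 50.
DWL = ½ × 50 × 30 = 750.

Deadweight loss = $750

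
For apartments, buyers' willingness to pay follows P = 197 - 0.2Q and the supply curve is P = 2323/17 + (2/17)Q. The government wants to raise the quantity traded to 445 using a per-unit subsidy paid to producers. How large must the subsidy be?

Required subsidy s = 81 per unit

At Q = 445, from the demand curve buyers pay Pb = 197 − 0.2·445 = 108; from the supply curve sellers need Ps = 2323/17 + (2/17)·445 = 189.
The subsidy must fill the gap: s = Ps − Pb = 189 − 108 = 81.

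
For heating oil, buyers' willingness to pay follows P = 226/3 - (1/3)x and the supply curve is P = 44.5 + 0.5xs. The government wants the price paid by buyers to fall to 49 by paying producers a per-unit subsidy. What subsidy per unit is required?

At a buyer price of 49, quantity demanded is 226 − 3·49 = 79.
Sellers supply 79 only when they receive Ps = 44.5 + 0.5·79 = 84.
s = Ps − Pb = 84 − 49 = 35.

Required subsidy s = 35 per unit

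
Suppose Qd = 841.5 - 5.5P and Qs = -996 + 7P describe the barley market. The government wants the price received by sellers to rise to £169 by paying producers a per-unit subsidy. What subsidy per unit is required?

Required subsidy s = £50 per unit

At a seller price of 169, quantity supplied is -996 + 7·169 = 187.
Buyers absorb 187 only when they pay Pb with 841.5 − 5.5·Pb = 187, i.e. Pb = 119.
s = Ps − Pb = 169 − 119 = 50.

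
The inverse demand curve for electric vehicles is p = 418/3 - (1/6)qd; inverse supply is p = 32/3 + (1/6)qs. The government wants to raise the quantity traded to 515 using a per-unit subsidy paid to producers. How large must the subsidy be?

At q = 515, from the demand curve buyers pay pb = 418/3 − (1/6)·515 = 53.5; from the supply curve sellers need ps = 32/3 + (1/6)·515 = 96.5.
The subsidy must fill the gap: s = ps − pb = 96.5 − 53.5 = 43.

Required subsidy s = 43 per unit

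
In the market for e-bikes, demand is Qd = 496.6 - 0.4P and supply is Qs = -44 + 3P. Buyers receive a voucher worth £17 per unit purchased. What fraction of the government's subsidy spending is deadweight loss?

DWL / government spending = 3/439

Pre-subsidy: 496.6 - 0.4P = -44 + 3P gives P* = 159, Q* = 433.
With the rebate, buyers effectively pay Pb = Ps − 17, where Ps is the price sellers receive.
Demand in terms of Ps becomes Qd = 496.6 − 0.4(Ps − 17) = 503.4 - 0.4Ps. Setting this equal to supply: 503.4 - 0.4Ps = -44 + 3Ps, so Ps = 161.
Buyers pay Pb = 161 − 17 = 144; Q' = -44 + 3·161 = 439.
ΔCS = ½(433 + 439)(159 − 144) = 6540; ΔPS = ½(433 + 439)(161 − 159) = 872.
Government spending = 17 × 439 = 7463.
DWL = ½ × 17 × (439 − 433) = 51; fraction = 51 / 7463 = 3/439.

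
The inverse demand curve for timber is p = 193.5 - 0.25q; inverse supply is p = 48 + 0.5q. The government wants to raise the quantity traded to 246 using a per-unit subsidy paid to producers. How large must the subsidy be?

Required subsidy s = 39 per unit

At q = 246, from the demand curve buyers pay pb = 193.5 − 0.25·246 = 132; from the supply curve sellers need ps = 48 + 0.5·246 = 171.
The subsidy must fill the gap: s = ps − pb = 171 − 132 = 39.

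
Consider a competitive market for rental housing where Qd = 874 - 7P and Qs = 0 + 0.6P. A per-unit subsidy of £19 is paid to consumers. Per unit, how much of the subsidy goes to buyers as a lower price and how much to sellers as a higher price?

Buyers gain £1.5 per unit; sellers gain £17.5 per unit

Pre-subsidy: 874 - 7P = 0 + 0.6P gives P* = 115, Q* = 69.
With the rebate, buyers effectively pay Pb = Ps − 19, where Ps is the price sellers receive.
Demand in terms of Ps becomes Qd = 874 − 7(Ps − 19) = 1007 - 7Ps. Setting this equal to supply: 1007 - 7Ps = 0 + 0.6Ps, so Ps = 132.5.
Buyers pay Pb = 132.5 − 19 = 113.5; Q' = 0 + 0.6·132.5 = 79.5.
Buyers' price falls by P* − Pb = 115 − 113.5 = 1.5; sellers' price rises by Ps − P* = 132.5 − 115 = 17.5.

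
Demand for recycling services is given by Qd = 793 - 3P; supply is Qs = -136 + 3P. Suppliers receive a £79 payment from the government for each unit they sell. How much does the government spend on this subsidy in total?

Government cost = £35313

Pre-subsidy: 793 - 3P = -136 + 3P gives P* = 929/6, Q* = 328.5.
With the subsidy, sellers receive Ps = Pb + 79 for each unit, where Pb is the price buyers pay.
Supply in terms of Pb becomes Qs = -136 + 3(Pb + 79) = 101 + 3Pb. Setting this equal to demand: 793 - 3Pb = 101 + 3Pb, so Pb = 346/3.
Sellers receive Ps = 346/3 + 79 = 583/3; Q' = 793 − 3·(346/3) = 447.
Government outlay = subsidy × quantity = 79 × 447 = 35313.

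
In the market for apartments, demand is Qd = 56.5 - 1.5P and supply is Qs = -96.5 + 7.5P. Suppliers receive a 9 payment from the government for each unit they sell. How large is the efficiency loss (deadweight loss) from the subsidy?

Deadweight loss = 50.625

Pre-subsidy: 56.5 - 1.5P = -96.5 + 7.5P gives P* = 17, Q* = 31.
With the subsidy, sellers receive Ps = Pb + 9 for each unit, where Pb is the price buyers pay.
Supply in terms of Pb becomes Qs = -96.5 + 7.5(Pb + 9) = -29 + 7.5Pb. Setting this equal to demand: 56.5 - 1.5Pb = -29 + 7.5Pb, so Pb = 9.5.
Sellers receive Ps = 9.5 + 9 = 18.5; Q' = 56.5 − 1.5·9.5 = 42.25.
The subsidy expands output by 42.25 − 31 = 11.25 past the efficient level; on those units the gap between marginal cost and willingness to pay runs from 0 up to 9.
DWL = ½ × 9 × 11.25 = 50.625.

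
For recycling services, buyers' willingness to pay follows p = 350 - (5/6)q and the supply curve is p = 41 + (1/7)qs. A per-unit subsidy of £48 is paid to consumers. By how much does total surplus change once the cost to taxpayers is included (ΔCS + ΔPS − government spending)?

Pre-subsidy: 350 - (5/6)q = 41 + (1/7)q gives q* = 12978/41 and p* = 3535/41.
With the rebate, buyers effectively pay pb = ps − 48, where ps is the price sellers receive.
On the curves, pb = 350 - (5/6)q and ps = 41 + (1/7)q; the wedge ps − pb = 48 gives 41 + (1/7)q − (350 - (5/6)q) = 48, so q' = 14994/41.
Then pb = 350 − (5/6)·(14994/41) = 1855/41 and ps = 41 + (1/7)·(14994/41) = 3823/41.
ΔCS = ½(12978/41 + 14994/41)(3535/41 − 1855/41) = 23496480/1681; ΔPS = ½(12978/41 + 14994/41)(3823/41 − 3535/41) = 4027968/1681.
Government spending = 48 × 14994/41 = 719712/41.
Net change = 23496480/1681 + 4027968/1681 − 719712/41 = -48384/41. The loss equals the DWL triangle ½·48·2016/41.

Net change in total surplus = -48384/41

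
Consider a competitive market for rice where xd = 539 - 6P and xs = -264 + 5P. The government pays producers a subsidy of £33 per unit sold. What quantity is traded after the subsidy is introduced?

Pre-subsidy: 539 - 6P = -264 + 5P gives P* = 73, x* = 101.
With the subsidy, sellers receive Ps = Pb + 33 for each unit, where Pb is the price buyers pay.
Supply in terms of Pb becomes xs = -264 + 5(Pb + 33) = -99 + 5Pb. Setting this equal to demand: 539 - 6Pb = -99 + 5Pb, so Pb = 58.
Sellers receive Ps = 58 + 33 = 91; x' = 539 − 6·58 = 191.

x' = 191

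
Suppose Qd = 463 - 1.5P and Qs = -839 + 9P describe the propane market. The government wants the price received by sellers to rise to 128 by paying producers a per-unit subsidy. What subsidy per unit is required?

Required subsidy s = 28 per unit

At a seller price of 128, quantity supplied is -839 + 9·128 = 313.
Buyers absorb 313 only when they pay Pb with 463 − 1.5·Pb = 313, i.e. Pb = 100.
s = Ps − Pb = 128 − 100 = 28.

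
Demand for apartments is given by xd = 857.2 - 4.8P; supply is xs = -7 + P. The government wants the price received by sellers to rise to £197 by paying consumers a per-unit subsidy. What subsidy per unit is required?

At a seller price of 197, quantity supplied is -7 + 1·197 = 190.
Buyers absorb 190 only when they pay Pb with 857.2 − 4.8·Pb = 190, i.e. Pb = 139.
s = Ps − Pb = 197 − 139 = 58.

Required subsidy s = £58 per unit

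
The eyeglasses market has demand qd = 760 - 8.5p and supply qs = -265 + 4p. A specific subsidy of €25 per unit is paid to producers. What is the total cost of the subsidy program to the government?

Pre-subsidy: 760 - 8.5p = -265 + 4p gives p* = 82, q* = 63.
With the subsidy, sellers receive ps = pb + 25 for each unit, where pb is the price buyers pay.
Supply in terms of pb becomes qs = -265 + 4(pb + 25) = -165 + 4pb. Setting this equal to demand: 760 - 8.5pb = -165 + 4pb, so pb = 74.
Sellers receive ps = 74 + 25 = 99; q' = 760 − 8.5·74 = 131.
Government outlay = subsidy × quantity = 25 × 131 = 3275.

Government cost = €3275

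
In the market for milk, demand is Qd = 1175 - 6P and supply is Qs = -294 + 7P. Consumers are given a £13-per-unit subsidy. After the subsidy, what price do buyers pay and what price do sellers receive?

Buyers pay £106; sellers receive £119

Pre-subsidy: 1175 - 6P = -294 + 7P gives P* = 113, Q* = 497.
With the rebate, buyers effectively pay Pb = Ps − 13, where Ps is the price sellers receive.
Demand in terms of Ps becomes Qd = 1175 − 6(Ps − 13) = 1253 - 6Ps. Setting this equal to supply: 1253 - 6Ps = -294 + 7Ps, so Ps = 119.
Buyers pay Pb = 119 − 13 = 106; Q' = -294 + 7·119 = 539.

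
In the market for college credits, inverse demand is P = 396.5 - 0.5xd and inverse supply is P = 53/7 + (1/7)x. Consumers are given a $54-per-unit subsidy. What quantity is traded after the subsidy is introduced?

x' = 689

Pre-subsidy: 396.5 - 0.5x = 53/7 + (1/7)x gives x* = 605 and P* = 94.
With the rebate, buyers effectively pay Pb = Ps − 54, where Ps is the price sellers receive.
On the curves, Pb = 396.5 - 0.5x and Ps = 53/7 + (1/7)x; the wedge Ps − Pb = 54 gives 53/7 + (1/7)x − (396.5 - 0.5x) = 54, so x' = 689.
Then Pb = 396.5 − 0.5·689 = 52 and Ps = 53/7 + (1/7)·689 = 106.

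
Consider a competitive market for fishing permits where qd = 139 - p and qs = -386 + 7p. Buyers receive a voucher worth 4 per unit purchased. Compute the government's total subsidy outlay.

Government cost = 307.5

Pre-subsidy: 139 - p = -386 + 7p gives p* = 65.625, q* = 73.375.
With the rebate, buyers effectively pay pb = ps − 4, where ps is the price sellers receive.
Demand in terms of ps becomes qd = 139 − 1(ps − 4) = 143 - ps. Setting this equal to supply: 143 - ps = -386 + 7ps, so ps = 66.125.
Buyers pay pb = 66.125 − 4 = 62.125; q' = -386 + 7·66.125 = 76.875.
Government outlay = subsidy × quantity = 4 × 76.875 = 307.5.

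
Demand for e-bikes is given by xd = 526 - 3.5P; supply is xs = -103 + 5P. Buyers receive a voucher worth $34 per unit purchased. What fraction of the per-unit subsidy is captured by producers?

Pre-subsidy: 526 - 3.5P = -103 + 5P gives P* = 74, x* = 267.
With the rebate, buyers effectively pay Pb = Ps − 34, where Ps is the price sellers receive.
Demand in terms of Ps becomes xd = 526 − 3.5(Ps − 34) = 645 - 3.5Ps. Setting this equal to supply: 645 - 3.5Ps = -103 + 5Ps, so Ps = 88.
Buyers pay Pb = 88 − 34 = 54; x' = -103 + 5·88 = 337.
Buyers' price falls by P* − Pb = 74 − 54 = 20; sellers' price rises by Ps − P* = 88 − 74 = 14.
So producers capture 14/34 = 7/17 of each unit of subsidy.

Producer share = 7/17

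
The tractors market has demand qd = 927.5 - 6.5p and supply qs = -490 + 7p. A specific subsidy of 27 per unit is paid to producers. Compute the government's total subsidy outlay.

Government cost = 9072

Pre-subsidy: 927.5 - 6.5p = -490 + 7p gives p* = 105, q* = 245.
With the subsidy, sellers receive ps = pb + 27 for each unit, where pb is the price buyers pay.
Supply in terms of pb becomes qs = -490 + 7(pb + 27) = -301 + 7pb. Setting this equal to demand: 927.5 - 6.5pb = -301 + 7pb, so pb = 91.
Sellers receive ps = 91 + 27 = 118; q' = 927.5 − 6.5·91 = 336.
Government outlay = subsidy × quantity = 27 × 336 = 9072.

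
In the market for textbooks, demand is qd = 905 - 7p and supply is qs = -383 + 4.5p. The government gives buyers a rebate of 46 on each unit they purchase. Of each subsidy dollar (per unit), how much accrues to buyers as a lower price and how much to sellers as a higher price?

Pre-subsidy: 905 - 7p = -383 + 4.5p gives p* = 112, q* = 121.
With the rebate, buyers effectively pay pb = ps − 46, where ps is the price sellers receive.
Demand in terms of ps becomes qd = 905 − 7(ps − 46) = 1227 - 7ps. Setting this equal to supply: 1227 - 7ps = -383 + 4.5ps, so ps = 140.
Buyers pay pb = 140 − 46 = 94; q' = -383 + 4.5·140 = 247.
Buyers' price falls by p* − pb = 112 − 94 = 18; sellers' price rises by ps − p* = 140 − 112 = 28.

Buyers gain 18 per unit; sellers gain 28 per unit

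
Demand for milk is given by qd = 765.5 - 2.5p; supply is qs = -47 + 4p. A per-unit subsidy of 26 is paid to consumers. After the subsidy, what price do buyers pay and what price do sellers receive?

Pre-subsidy: 765.5 - 2.5p = -47 + 4p gives p* = 125, q* = 453.
With the rebate, buyers effectively pay pb = ps − 26, where ps is the price sellers receive.
Demand in terms of ps becomes qd = 765.5 − 2.5(ps − 26) = 830.5 - 2.5ps. Setting this equal to supply: 830.5 - 2.5ps = -47 + 4ps, so ps = 135.
Buyers pay pb = 135 − 26 = 109; q' = -47 + 4·135 = 493.

Buyers pay 109; sellers receive 135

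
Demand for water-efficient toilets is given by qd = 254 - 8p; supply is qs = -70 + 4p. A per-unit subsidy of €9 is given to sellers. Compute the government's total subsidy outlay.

Government cost = €558

Pre-subsidy: 254 - 8p = -70 + 4p gives p* = 27, q* = 38.
With the subsidy, sellers receive ps = pb + 9 for each unit, where pb is the price buyers pay.
Supply in terms of pb becomes qs = -70 + 4(pb + 9) = -34 + 4pb. Setting this equal to demand: 254 - 8pb = -34 + 4pb, so pb = 24.
Sellers receive ps = 24 + 9 = 33; q' = 254 − 8·24 = 62.
Government outlay = subsidy × quantity = 9 × 62 = 558.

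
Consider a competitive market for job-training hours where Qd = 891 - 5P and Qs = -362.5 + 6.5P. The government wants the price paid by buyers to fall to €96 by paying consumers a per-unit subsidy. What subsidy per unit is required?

At a buyer price of 96, quantity demanded is 891 − 5·96 = 411.
Sellers supply 411 only when they receive Ps with -362.5 + 6.5·Ps = 411, i.e. Ps = 119.
s = Ps − Pb = 119 − 96 = 23.

Required subsidy s = €23 per unit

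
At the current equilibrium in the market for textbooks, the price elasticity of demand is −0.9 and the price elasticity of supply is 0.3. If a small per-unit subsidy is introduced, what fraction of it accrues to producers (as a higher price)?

For a small subsidy around the equilibrium, the benefit split depends on the relative slopes, which at a point are proportional to the elasticities.
Buyer share = εs/(εs + |εd|) = 0.3/(0.3 + 0.9) = 0.25; seller share = |εd|/(εs + |εd|) = 0.75.
So producers capture 0.75 of the subsidy.

Producer share = 0.75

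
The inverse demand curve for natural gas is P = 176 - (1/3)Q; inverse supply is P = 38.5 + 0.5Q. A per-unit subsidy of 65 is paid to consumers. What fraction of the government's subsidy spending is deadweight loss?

DWL / government spending = 13/81

Pre-subsidy: 176 - (1/3)Q = 38.5 + 0.5Q gives Q* = 165 and P* = 121.
With the rebate, buyers effectively pay Pb = Ps − 65, where Ps is the price sellers receive.
On the curves, Pb = 176 - (1/3)Q and Ps = 38.5 + 0.5Q; the wedge Ps − Pb = 65 gives 38.5 + 0.5Q − (176 - (1/3)Q) = 65, so Q' = 243.
Then Pb = 176 − (1/3)·243 = 95 and Ps = 38.5 + 0.5·243 = 160.
ΔCS = ½(165 + 243)(121 − 95) = 5304; ΔPS = ½(165 + 243)(160 − 121) = 7956.
Government spending = 65 × 243 = 15795.
DWL = ½ × 65 × (243 − 165) = 2535; fraction = 2535 / 15795 = 13/81.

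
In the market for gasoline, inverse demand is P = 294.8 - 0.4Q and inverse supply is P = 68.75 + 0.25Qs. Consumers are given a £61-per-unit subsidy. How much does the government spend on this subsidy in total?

Government cost = 350201/13

Pre-subsidy: 294.8 - 0.4Q = 68.75 + 0.25Q gives Q* = 4521/13 and P* = 2024/13.
With the rebate, buyers effectively pay Pb = Ps − 61, where Ps is the price sellers receive.
On the curves, Pb = 294.8 - 0.4Q and Ps = 68.75 + 0.25Q; the wedge Ps − Pb = 61 gives 68.75 + 0.25Q − (294.8 - 0.4Q) = 61, so Q' = 5741/13.
Then Pb = 294.8 − 0.4·(5741/13) = 1536/13 and Ps = 68.75 + 0.25·(5741/13) = 2329/13.
Government outlay = subsidy × quantity = 61 × 5741/13 = 350201/13.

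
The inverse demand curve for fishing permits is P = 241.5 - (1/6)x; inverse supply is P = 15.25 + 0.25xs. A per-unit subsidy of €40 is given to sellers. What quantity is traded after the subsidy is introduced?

Pre-subsidy: 241.5 - (1/6)x = 15.25 + 0.25x gives x* = 543 and P* = 151.
With the subsidy, sellers receive Ps = Pb + 40 for each unit, where Pb is the price buyers pay.
On the curves, Pb = 241.5 - (1/6)x and Ps = 15.25 + 0.25x; the wedge Ps − Pb = 40 gives 15.25 + 0.25x − (241.5 - (1/6)x) = 40, so x' = 639.
Then Pb = 241.5 − (1/6)·639 = 135 and Ps = 15.25 + 0.25·639 = 175.

x' = 639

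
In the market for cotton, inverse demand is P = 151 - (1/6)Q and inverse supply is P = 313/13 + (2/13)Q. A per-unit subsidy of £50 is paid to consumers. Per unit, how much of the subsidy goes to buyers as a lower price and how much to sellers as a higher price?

Pre-subsidy: 151 - (1/6)Q = 313/13 + (2/13)Q gives Q* = 396 and P* = 85.
With the rebate, buyers effectively pay Pb = Ps − 50, where Ps is the price sellers receive.
On the curves, Pb = 151 - (1/6)Q and Ps = 313/13 + (2/13)Q; the wedge Ps − Pb = 50 gives 313/13 + (2/13)Q − (151 - (1/6)Q) = 50, so Q' = 552.
Then Pb = 151 − (1/6)·552 = 59 and Ps = 313/13 + (2/13)·552 = 109.
Buyers' price falls by P* − Pb = 85 − 59 = 26; sellers' price rises by Ps − P* = 109 − 85 = 24.

Buyers gain £26 per unit; sellers gain £24 per unit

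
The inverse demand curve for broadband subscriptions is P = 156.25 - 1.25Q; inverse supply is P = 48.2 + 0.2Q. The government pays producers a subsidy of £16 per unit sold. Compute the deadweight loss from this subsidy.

Pre-subsidy: 156.25 - 1.25Q = 48.2 + 0.2Q gives Q* = 2161/29 and P* = 1830/29.
With the subsidy, sellers receive Ps = Pb + 16 for each unit, where Pb is the price buyers pay.
On the curves, Pb = 156.25 - 1.25Q and Ps = 48.2 + 0.2Q; the wedge Ps − Pb = 16 gives 48.2 + 0.2Q − (156.25 - 1.25Q) = 16, so Q' = 2481/29.
Then Pb = 156.25 − 1.25·(2481/29) = 1430/29 and Ps = 48.2 + 0.2·(2481/29) = 1894/29.
The subsidy expands output by 2481/29 − 2161/29 = 320/29 past the efficient level; on those units the gap between marginal cost and willingness to pay runs from 0 up to 16.
DWL = ½ × 16 × 320/29 = 2560/29.

Deadweight loss = 2560/29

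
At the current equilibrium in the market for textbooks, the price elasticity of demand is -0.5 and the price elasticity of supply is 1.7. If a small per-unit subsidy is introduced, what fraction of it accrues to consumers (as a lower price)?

For a small subsidy around the equilibrium, the benefit split depends on the relative slopes, which at a point are proportional to the elasticities.
Buyer share = εs/(εs + |εd|) = 1.7/(1.7 + 0.5) = 17/22; seller share = |εd|/(εs + |εd|) = 5/22.

Consumer share = 17/22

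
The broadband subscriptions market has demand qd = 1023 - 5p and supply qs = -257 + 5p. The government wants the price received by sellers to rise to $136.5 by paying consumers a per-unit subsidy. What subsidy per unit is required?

At a seller price of 136.5, quantity supplied is -257 + 5·136.5 = 425.5.
Buyers absorb 425.5 only when they pay pb with 1023 − 5·pb = 425.5, i.e. pb = 119.5.
s = ps − pb = 136.5 − 119.5 = 17.

Required subsidy s = $17 per unit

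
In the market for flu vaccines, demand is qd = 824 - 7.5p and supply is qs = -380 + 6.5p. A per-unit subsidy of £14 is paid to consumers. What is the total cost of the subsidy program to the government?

Government cost = £3188.5

Pre-subsidy: 824 - 7.5p = -380 + 6.5p gives p* = 86, q* = 179.
With the rebate, buyers effectively pay pb = ps − 14, where ps is the price sellers receive.
Demand in terms of ps becomes qd = 824 − 7.5(ps − 14) = 929 - 7.5ps. Setting this equal to supply: 929 - 7.5ps = -380 + 6.5ps, so ps = 93.5.
Buyers pay pb = 93.5 − 14 = 79.5; q' = -380 + 6.5·93.5 = 227.75.
Government outlay = subsidy × quantity = 14 × 227.75 = 3188.5.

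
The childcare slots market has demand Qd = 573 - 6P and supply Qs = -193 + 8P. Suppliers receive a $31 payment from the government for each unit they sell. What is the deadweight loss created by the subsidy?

Pre-subsidy: 573 - 6P = -193 + 8P gives P* = 383/7, Q* = 1713/7.
With the subsidy, sellers receive Ps = Pb + 31 for each unit, where Pb is the price buyers pay.
Supply in terms of Pb becomes Qs = -193 + 8(Pb + 31) = 55 + 8Pb. Setting this equal to demand: 573 - 6Pb = 55 + 8Pb, so Pb = 37.
Sellers receive Ps = 37 + 31 = 68; Q' = 573 − 6·37 = 351.
The subsidy expands output by 351 − 1713/7 = 744/7 past the efficient level; on those units the gap between marginal cost and willingness to pay runs from 0 up to 31.
DWL = ½ × 31 × 744/7 = 11532/7.

Deadweight loss = 11532/7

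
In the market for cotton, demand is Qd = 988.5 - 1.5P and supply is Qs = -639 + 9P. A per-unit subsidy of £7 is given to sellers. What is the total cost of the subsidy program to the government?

Government cost = £5355

Pre-subsidy: 988.5 - 1.5P = -639 + 9P gives P* = 155, Q* = 756.
With the subsidy, sellers receive Ps = Pb + 7 for each unit, where Pb is the price buyers pay.
Supply in terms of Pb becomes Qs = -639 + 9(Pb + 7) = -576 + 9Pb. Setting this equal to demand: 988.5 - 1.5Pb = -576 + 9Pb, so Pb = 149.
Sellers receive Ps = 149 + 7 = 156; Q' = 988.5 − 1.5·149 = 765.
Government outlay = subsidy × quantity = 7 × 765 = 5355.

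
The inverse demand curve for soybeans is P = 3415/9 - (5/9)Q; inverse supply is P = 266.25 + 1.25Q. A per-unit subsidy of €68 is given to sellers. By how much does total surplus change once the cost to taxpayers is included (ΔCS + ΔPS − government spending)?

Pre-subsidy: 3415/9 - (5/9)Q = 266.25 + 1.25Q gives Q* = 815/13 and P* = 4480/13.
With the subsidy, sellers receive Ps = Pb + 68 for each unit, where Pb is the price buyers pay.
On the curves, Pb = 3415/9 - (5/9)Q and Ps = 266.25 + 1.25Q; the wedge Ps − Pb = 68 gives 266.25 + 1.25Q − (3415/9 - (5/9)Q) = 68, so Q' = 6523/65.
Then Pb = 3415/9 − (5/9)·(6523/65) = 4208/13 and Ps = 266.25 + 1.25·(6523/65) = 5092/13.
ΔCS = ½(815/13 + 6523/65)(4480/13 − 4208/13) = 1441328/845; ΔPS = ½(815/13 + 6523/65)(5092/13 − 4480/13) = 3242988/845.
Government spending = 68 × 6523/65 = 443564/65.
Net change = 1441328/845 + 3242988/845 − 443564/65 = -83232/65. The loss equals the DWL triangle ½·68·2448/65.

Net change in total surplus = -83232/65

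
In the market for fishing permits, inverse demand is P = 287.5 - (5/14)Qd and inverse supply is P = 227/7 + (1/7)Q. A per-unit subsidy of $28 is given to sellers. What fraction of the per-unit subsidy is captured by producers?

Pre-subsidy: 287.5 - (5/14)Q = 227/7 + (1/7)Q gives Q* = 3571/7 and P* = 5160/49.
With the subsidy, sellers receive Ps = Pb + 28 for each unit, where Pb is the price buyers pay.
On the curves, Pb = 287.5 - (5/14)Q and Ps = 227/7 + (1/7)Q; the wedge Ps − Pb = 28 gives 227/7 + (1/7)Q − (287.5 - (5/14)Q) = 28, so Q' = 3963/7.
Then Pb = 287.5 − (5/14)·(3963/7) = 4180/49 and Ps = 227/7 + (1/7)·(3963/7) = 5552/49.
Buyers' price falls by P* − Pb = 5160/49 − 4180/49 = 20; sellers' price rises by Ps − P* = 5552/49 − 5160/49 = 8.
So producers capture 8/28 = 2/7 of each unit of subsidy.

Producer share = 2/7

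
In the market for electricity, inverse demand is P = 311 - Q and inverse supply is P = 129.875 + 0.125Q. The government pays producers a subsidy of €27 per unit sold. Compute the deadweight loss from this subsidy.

Deadweight loss = €324

Pre-subsidy: 311 - Q = 129.875 + 0.125Q gives Q* = 161 and P* = 150.
With the subsidy, sellers receive Ps = Pb + 27 for each unit, where Pb is the price buyers pay.
On the curves, Pb = 311 - Q and Ps = 129.875 + 0.125Q; the wedge Ps − Pb = 27 gives 129.875 + 0.125Q − (311 - Q) = 27, so Q' = 185.
Then Pb = 311 − 1·185 = 126 and Ps = 129.875 + 0.125·185 = 153.
The subsidy expands output by 185 − 161 = 24 past the efficient level; on those units the gap between marginal cost and willingness to pay runs from 0 up to 27.
DWL = ½ × 27 × 24 = 324.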